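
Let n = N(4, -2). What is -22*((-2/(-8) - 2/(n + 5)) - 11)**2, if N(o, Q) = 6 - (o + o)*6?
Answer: -27564779/10952 ≈ -2516.9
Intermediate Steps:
N(o, Q) = 6 - 12*o (N(o, Q) = 6 - 2*o*6 = 6 - 12*o)
n = -42 (n = 6 - 12*4 = 6 - 48 = -42)
-22*((-2/(-8) - 2/(n + 5)) - 11)**2 = -22*((-2/(-8) - 2/(-42 + 5)) - 11)**2 = -22*((-2*(-1/8) - 2/(-37)) - 11)**2 = -22*((1/4 - 2*(-1/37)) - 11)**2 = -22*((1/4 + 2/37) - 11)**2 = -22*(45/148 - 11)**2 = -22*(-1583/148)**2 = -22*2505889/21904 = -27564779/10952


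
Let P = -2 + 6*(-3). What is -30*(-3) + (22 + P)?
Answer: 92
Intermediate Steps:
P = -20 (P = -2 - 18 = -20)
-30*(-3) + (22 + P) = -30*(-3) + (22 - 20) = 90 + 2 = 92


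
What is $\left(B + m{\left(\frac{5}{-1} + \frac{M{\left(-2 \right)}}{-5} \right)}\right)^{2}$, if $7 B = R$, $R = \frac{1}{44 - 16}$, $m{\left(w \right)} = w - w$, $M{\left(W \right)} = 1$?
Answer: $\frac{1}{38416} \approx 2.6031 \cdot 10^{-5}$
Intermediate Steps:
$m{\left(w \right)} = 0$
$R = \frac{1}{28} \approx 0.035714$
$B = \frac{1}{196}$ ($B = \frac{1}{7} \cdot \frac{1}{28} = \frac{1}{196} \approx 0.005102$)
$\left(B + m{\left(\frac{5}{-1} + \frac{M{\left(-2 \right)}}{-5} \right)}\right)^{2} = \left(\frac{1}{196} + 0\right)^{2} = \left(\frac{1}{196}\right)^{2} = \frac{1}{38416}$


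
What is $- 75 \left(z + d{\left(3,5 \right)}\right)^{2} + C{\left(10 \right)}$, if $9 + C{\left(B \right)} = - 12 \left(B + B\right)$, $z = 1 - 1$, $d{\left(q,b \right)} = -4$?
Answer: $-1449$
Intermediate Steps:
$z = 0$ ($z = 1 - 1 = 0$)
$C{\left(B \right)} = -9 - 24 B$ ($C{\left(B \right)} = -9 - 12 \left(B + B\right) = -9 - 12 \cdot 2 B = -9 - 24 B$)
$- 75 \left(z + d{\left(3,5 \right)}\right)^{2} + C{\left(10 \right)} = - 75 \left(0 - 4\right)^{2} - 249 = - 75 \left(-4\right)^{2} - 249 = \left(-75\right) 16 - 249 = -1200 - 249 = -1449$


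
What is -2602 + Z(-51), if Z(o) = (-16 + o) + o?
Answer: -2720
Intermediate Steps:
Z(o) = -16 + 2*o
-2602 + Z(-51) = -2602 + (-16 + 2*(-51)) = -2602 + (-16 - 102) = -2602 - 118 = -2720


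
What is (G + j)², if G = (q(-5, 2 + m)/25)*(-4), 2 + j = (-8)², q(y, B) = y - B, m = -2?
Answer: 98596/25 ≈ 3943.8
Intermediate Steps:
j = 62 (j = -2 + (-8)² = -2 + 64 = 62)
G = ⅘ (G = ((-5 - (2 - 2))/25)*(-4) = ((-5 - 1*0)*(1/25))*(-4) = ((-5 + 0)*(1/25))*(-4) = -5*1/25*(-4) = -⅕*(-4) = ⅘ ≈ 0.80000)
(G + j)² = (⅘ + 62)² = (314/5)² = 98596/25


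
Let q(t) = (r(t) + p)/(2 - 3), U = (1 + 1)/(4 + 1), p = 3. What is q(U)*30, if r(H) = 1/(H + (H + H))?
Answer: -115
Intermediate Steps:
r(H) = 1/(3*H) (r(H) = 1/(H + 2*H) = 1/(3*H))
U = ⅖ (U = 2/5 = 2*(⅕) = ⅖ ≈ 0.40000)
q(t) = -3 - 1/(3*t) (q(t) = (1/(3*t) + 3)/(2 - 3) = (3 + 1/(3*t))/(-1) = (3 + 1/(3*t))*(-1) = -3 - 1/(3*t))
q(U)*30 = (-3 - 1/(3*⅖))*30 = (-3 - ⅓*5/2)*30 = (-3 - ⅚)*30 = -23/6*30 = -115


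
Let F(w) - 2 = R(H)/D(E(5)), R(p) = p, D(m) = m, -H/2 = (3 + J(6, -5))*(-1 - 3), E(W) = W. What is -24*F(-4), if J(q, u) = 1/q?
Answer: -848/5 ≈ -169.60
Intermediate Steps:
H = 76/3 (H = -2*(3 + 1/6)*(-1 - 3) = -2*(3 + ⅙)*(-4) = -19*(-4)/3 = -2*(-38/3) = 76/3 ≈ 25.333)
F(w) = 106/15 (F(w) = 2 + (76/3)/5 = 2 + (76/3)*(⅕) = 2 + 76/15 = 106/15)
-24*F(-4) = -24*106/15 = -848/5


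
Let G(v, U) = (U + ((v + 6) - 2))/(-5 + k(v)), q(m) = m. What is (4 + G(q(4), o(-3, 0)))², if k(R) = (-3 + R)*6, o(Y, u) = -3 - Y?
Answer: 144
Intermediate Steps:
k(R) = -18 + 6*R
G(v, U) = (4 + U + v)/(-23 + 6*v) (G(v, U) = (U + ((v + 6) - 2))/(-5 + (-18 + 6*v)) = (U + ((6 + v) - 2))/(-23 + 6*v) = (U + (4 + v))/(-23 + 6*v) = (4 + U + v)/(-23 + 6*v))
(4 + G(q(4), o(-3, 0)))² = (4 + (4 + (-3 - 1*(-3)) + 4)/(-23 + 6*4))² = (4 + (4 + (-3 + 3) + 4)/(-23 + 24))² = (4 + (4 + 0 + 4)/1)² = (4 + 1*8)² = (4 + 8)² = 12² = 144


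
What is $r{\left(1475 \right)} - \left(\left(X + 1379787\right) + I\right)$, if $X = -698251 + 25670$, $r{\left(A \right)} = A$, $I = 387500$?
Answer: $-1093231$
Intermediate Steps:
$X = -672581$
$r{\left(1475 \right)} - \left(\left(X + 1379787\right) + I\right) = 1475 - \left(\left(-672581 + 1379787\right) + 387500\right) = 1475 - \left(707206 + 387500\right) = 1475 - 1094706 = -1093231$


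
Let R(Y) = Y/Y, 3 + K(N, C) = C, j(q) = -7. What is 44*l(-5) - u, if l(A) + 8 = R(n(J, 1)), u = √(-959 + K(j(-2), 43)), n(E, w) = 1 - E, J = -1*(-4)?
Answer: -308 - I*√919 ≈ -308.0 - 30.315*I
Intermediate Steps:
J = 4
K(N, C) = -3 + C
R(Y) = 1
u = I*√919 (u = √(-959 + (-3 + 43)) = √(-959 + 40) = √(-919) = I*√919 ≈ 30.315*I)
l(A) = -7 (l(A) = -8 + 1 = -7)
44*l(-5) - u = 44*(-7) - I*√919 = -308 - I*√919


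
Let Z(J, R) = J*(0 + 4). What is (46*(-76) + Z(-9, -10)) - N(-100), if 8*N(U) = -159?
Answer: -28097/8 ≈ -3512.1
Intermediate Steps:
N(U) = -159/8 (N(U) = (1/8)*(-159) = -159/8)
Z(J, R) = 4*J (Z(J, R) = J*4 = 4*J)
(46*(-76) + Z(-9, -10)) - N(-100) = (46*(-76) + 4*(-9)) - 1*(-159/8) = (-3496 - 36) + 159/8 = -3532 + 159/8 = -28097/8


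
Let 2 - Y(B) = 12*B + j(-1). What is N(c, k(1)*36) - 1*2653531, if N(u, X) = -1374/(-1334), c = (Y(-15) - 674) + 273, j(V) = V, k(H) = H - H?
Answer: -1769904490/667 ≈ -2.6535e+6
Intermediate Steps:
k(H) = 0
Y(B) = 3 - 12*B (Y(B) = 2 - (12*B - 1) = 2 - (-1 + 12*B) = 2 + (1 - 12*B) = 3 - 12*B)
c = -218 (c = ((3 - 12*(-15)) - 674) + 273 = ((3 + 180) - 674) + 273 = (183 - 674) + 273 = -491 + 273 = -218)
N(u, X) = 687/667 (N(u, X) = -1374*(-1/1334) = 687/667)
N(c, k(1)*36) - 1*2653531 = 687/667 - 1*2653531 = 687/667 - 2653531 = -1769904490/667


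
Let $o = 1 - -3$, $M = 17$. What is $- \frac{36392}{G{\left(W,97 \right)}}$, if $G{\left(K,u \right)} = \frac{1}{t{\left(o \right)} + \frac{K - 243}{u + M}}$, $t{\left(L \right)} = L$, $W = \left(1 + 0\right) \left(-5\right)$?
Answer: $- \frac{3784768}{57} \approx -66400.0$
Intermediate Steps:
$o = 4$ ($o = 1 + 3 = 4$)
$W = -5$ ($W = 1 \left(-5\right) = -5$)
$G{\left(K,u \right)} = \frac{1}{4 + \frac{-243 + K}{17 + u}}$ ($G{\left(K,u \right)} = \frac{1}{4 + \frac{K - 243}{u + 17}} = \frac{1}{4 + \frac{-243 + K}{17 + u}}$)
$- \frac{36392}{G{\left(W,97 \right)}} = - \frac{36392}{\frac{1}{-175 - 5 + 4 \cdot 97} \left(17 + 97\right)} = - \frac{36392}{\frac{1}{-175 - 5 + 388} \cdot 114} = - \frac{36392}{\frac{1}{208} \cdot 114} = - \frac{36392}{\frac{57}{104}} = \left(-36392\right) \frac{104}{57} = - \frac{3784768}{57}$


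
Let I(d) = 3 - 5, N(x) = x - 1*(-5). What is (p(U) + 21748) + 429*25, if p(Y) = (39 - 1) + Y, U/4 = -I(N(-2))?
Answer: 32519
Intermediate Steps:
N(x) = 5 + x (N(x) = x + 5 = 5 + x)
I(d) = -2
U = 8 (U = 4*(-1*(-2)) = 4*2 = 8)
p(Y) = 38 + Y
(p(U) + 21748) + 429*25 = ((38 + 8) + 21748) + 429*25 = (46 + 21748) + 10725 = 21794 + 10725 = 32519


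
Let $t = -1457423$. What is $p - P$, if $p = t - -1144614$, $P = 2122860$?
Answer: $-2435669$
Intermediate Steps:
$p = -312809$ ($p = -1457423 - -1144614 = -1457423 + 1144614 = -312809$)
$p - P = -312809 - 2122860 = -2435669$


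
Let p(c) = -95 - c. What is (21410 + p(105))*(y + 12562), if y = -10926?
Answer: 34699560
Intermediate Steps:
(21410 + p(105))*(y + 12562) = (21410 + (-95 - 1*105))*(-10926 + 12562) = (21410 + (-95 - 105))*1636 = (21410 - 200)*1636 = 21210*1636 = 34699560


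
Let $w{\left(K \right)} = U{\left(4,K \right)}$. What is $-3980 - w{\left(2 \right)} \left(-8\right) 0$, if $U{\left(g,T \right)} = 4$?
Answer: $-3980$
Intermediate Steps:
$w{\left(K \right)} = 4$
$-3980 - w{\left(2 \right)} \left(-8\right) 0 = -3980 - 4 \left(-8\right) 0 = -3980 - \left(-32\right) 0 = -3980 - 0 = -3980 + 0 = -3980$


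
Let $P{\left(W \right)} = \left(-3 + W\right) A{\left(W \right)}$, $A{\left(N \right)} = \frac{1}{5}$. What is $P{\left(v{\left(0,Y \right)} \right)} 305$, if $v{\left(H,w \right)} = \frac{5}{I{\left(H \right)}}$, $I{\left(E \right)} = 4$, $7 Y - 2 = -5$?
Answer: $- \frac{427}{4} \approx -106.75$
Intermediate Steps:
$Y = - \frac{3}{7}$ ($Y = \frac{2}{7} + \frac{1}{7} \left(-5\right) = \frac{2}{7} - \frac{5}{7} = - \frac{3}{7} \approx -0.42857$)
$v{\left(H,w \right)} = \frac{5}{4}$
$A{\left(N \right)} = \frac{1}{5}$
$P{\left(W \right)} = - \frac{3}{5} + \frac{W}{5}$ ($P{\left(W \right)} = \left(-3 + W\right) \frac{1}{5} = - \frac{3}{5} + \frac{W}{5}$)
$P{\left(v{\left(0,Y \right)} \right)} 305 = \left(- \frac{3}{5} + \frac{1}{5} \cdot \frac{5}{4}\right) 305 = \left(- \frac{3}{5} + \frac{1}{4}\right) 305 = \left(- \frac{7}{20}\right) 305 = - \frac{427}{4}$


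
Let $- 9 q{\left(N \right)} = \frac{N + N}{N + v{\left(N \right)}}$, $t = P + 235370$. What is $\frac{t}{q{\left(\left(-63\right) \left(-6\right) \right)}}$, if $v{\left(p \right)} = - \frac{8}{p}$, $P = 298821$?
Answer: $- \frac{2725824047}{1134} \approx -2.4037 \cdot 10^{6}$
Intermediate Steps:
$t = 534191$ ($t = 298821 + 235370 = 534191$)
$q{\left(N \right)} = - \frac{2 N}{9 \left(N - \frac{8}{N}\right)}$ ($q{\left(N \right)} = - \frac{\left(N + N\right) \frac{1}{N - \frac{8}{N}}}{9} = - \frac{2 N \frac{1}{N - \frac{8}{N}}}{9} = - \frac{2 N}{9 \left(N - \frac{8}{N}\right)}$)
$\frac{t}{q{\left(\left(-63\right) \left(-6\right) \right)}} = \frac{534191}{\left(-2\right) \left(\left(-63\right) \left(-6\right)\right)^{2} \frac{1}{-72 + 9 \left(\left(-63\right) \left(-6\right)\right)^{2}}} = \frac{534191}{\left(-2\right) 378^{2} \frac{1}{-72 + 9 \cdot 378^{2}}} = \frac{534191}{\left(-2\right) 142884 \frac{1}{-72 + 9 \cdot 142884}} = \frac{534191}{\left(-2\right) 142884 \frac{1}{-72 + 1285956}} = \frac{534191}{\left(-2\right) 142884 \cdot \frac{1}{1285884}} = \frac{534191}{- \frac{7938}{35719}} = 534191 \left(- \frac{35719}{7938}\right) = - \frac{2725824047}{1134}$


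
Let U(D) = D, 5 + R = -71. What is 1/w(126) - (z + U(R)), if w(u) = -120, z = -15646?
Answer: 1886639/120 ≈ 15722.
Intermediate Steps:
R = -76 (R = -5 - 71 = -76)
1/w(126) - (z + U(R)) = 1/(-120) - (-15646 - 76) = -1/120 - 1*(-15722) = -1/120 + 15722 = 1886639/120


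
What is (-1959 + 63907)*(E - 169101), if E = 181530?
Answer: 769951692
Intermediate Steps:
(-1959 + 63907)*(E - 169101) = (-1959 + 63907)*(181530 - 169101) = 61948*12429 = 769951692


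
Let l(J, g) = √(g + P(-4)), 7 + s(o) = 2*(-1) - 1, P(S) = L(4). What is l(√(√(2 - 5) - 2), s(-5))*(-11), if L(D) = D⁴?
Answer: -11*√246 ≈ -172.53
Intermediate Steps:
P(S) = 256 (P(S) = 4⁴ = 256)
s(o) = -10 (s(o) = -7 + (2*(-1) - 1) = -7 + (-2 - 1) = -7 - 3 = -10)
l(J, g) = √(256 + g) (l(J, g) = √(g + 256) = √(256 + g))
l(√(√(2 - 5) - 2), s(-5))*(-11) = √(256 - 10)*(-11) = √246*(-11) = -11*√246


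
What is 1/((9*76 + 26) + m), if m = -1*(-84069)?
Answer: 1/84779 ≈ 1.1795e-5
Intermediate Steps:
m = 84069
1/((9*76 + 26) + m) = 1/((9*76 + 26) + 84069) = 1/((684 + 26) + 84069) = 1/(710 + 84069) = 1/84779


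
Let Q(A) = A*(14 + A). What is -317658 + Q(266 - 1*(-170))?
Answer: -121458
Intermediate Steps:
-317658 + Q(266 - 1*(-170)) = -317658 + (266 - 1*(-170))*(14 + (266 - 1*(-170))) = -317658 + (266 + 170)*(14 + (266 + 170)) = -317658 + 436*(14 + 436) = -317658 + 436*450 = -317658 + 196200 = -121458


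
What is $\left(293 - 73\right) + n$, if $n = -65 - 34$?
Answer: $121$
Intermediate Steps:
$n = -99$
$\left(293 - 73\right) + n = \left(293 - 73\right) - 99 = 220 - 99 = 121$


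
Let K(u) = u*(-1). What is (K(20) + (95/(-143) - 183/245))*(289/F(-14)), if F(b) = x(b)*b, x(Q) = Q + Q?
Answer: -27098952/1716715 ≈ -15.785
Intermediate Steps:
x(Q) = 2*Q
K(u) = -u
F(b) = 2*b² (F(b) = (2*b)*b = 2*b²)
(K(20) + (95/(-143) - 183/245))*(289/F(-14)) = (-1*20 + (95/(-143) - 183/245))*(289/((2*(-14)²))) = (-20 + (95*(-1/143) - 183*1/245))*(289/((2*196))) = (-20 + (-95/143 - 183/245))*(289/392) = (-20 - 49444/35035)*(289*(1/392)) = -750144/35035*289/392 = -27098952/1716715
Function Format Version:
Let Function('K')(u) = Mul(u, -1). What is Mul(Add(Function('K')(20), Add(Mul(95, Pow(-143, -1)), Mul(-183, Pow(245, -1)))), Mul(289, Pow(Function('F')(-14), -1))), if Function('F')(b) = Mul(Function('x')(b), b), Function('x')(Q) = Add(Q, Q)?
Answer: Rational(-27098952, 1716715) ≈ -15.785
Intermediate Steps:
Function('x')(Q) = Mul(2, Q)
Function('K')(u) = Mul(-1, u)
Function('F')(b) = Mul(2, Pow(b, 2)) (Function('F')(b) = Mul(Mul(2, b), b) = Mul(2, Pow(b, 2)))
Mul(Add(Function('K')(20), Add(Mul(95, Pow(-143, -1)), Mul(-183, Pow(245, -1)))), Mul(289, Pow(Function('F')(-14), -1))) = Mul(Add(Mul(-1, 20), Add(Mul(95, Pow(-143, -1)), Mul(-183, Pow(245, -1)))), Mul(289, Pow(Mul(2, Pow(-14, 2)), -1))) = Mul(Add(-20, Add(Mul(95, Rational(-1, 143)), Mul(-183, Rational(1, 245)))), Mul(289, Pow(Mul(2, 196), -1))) = Mul(Add(-20, Add(Rational(-95, 143), Rational(-183, 245))), Mul(289, Pow(392, -1))) = Mul(Add(-20, Rational(-49444, 35035)), Mul(289, Rational(1, 392))) = Mul(Rational(-750144, 35035), Rational(289, 392)) = Rational(-27098952, 1716715)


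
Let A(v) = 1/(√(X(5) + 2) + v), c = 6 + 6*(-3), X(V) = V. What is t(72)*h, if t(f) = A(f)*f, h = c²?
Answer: 746496/5177 - 10368*√7/5177 ≈ 138.90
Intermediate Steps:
c = -12 (c = 6 - 18 = -12)
h = 144 (h = (-12)² = 144)
A(v) = 1/(v + √7) (A(v) = 1/(√(5 + 2) + v) = 1/(√7 + v) = 1/(v + √7))
t(f) = f/(f + √7)
t(72)*h = (72/(72 + √7))*144 = 10368/(72 + √7)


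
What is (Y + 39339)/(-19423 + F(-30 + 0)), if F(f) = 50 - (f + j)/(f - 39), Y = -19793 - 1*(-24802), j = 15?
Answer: -255001/111396 ≈ -2.2891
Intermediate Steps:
Y = 5009 (Y = -19793 + 24802 = 5009)
F(f) = 50 - (15 + f)/(-39 + f) (F(f) = 50 - (f + 15)/(f - 39) = 50 - (15 + f)/(-39 + f))
(Y + 39339)/(-19423 + F(-30 + 0)) = (5009 + 39339)/(-19423 + (-1965 + 49*(-30 + 0))/(-39 + (-30 + 0))) = 44348/(-19423 + (-1965 + 49*(-30))/(-39 - 30)) = 44348/(-19423 + (-1965 - 1470)/(-69)) = 44348/(-19423 - 1/69*(-3435)) = 44348/(-19423 + 1145/23) = 44348/(-445584/23) = 44348*(-23/445584) = -255001/111396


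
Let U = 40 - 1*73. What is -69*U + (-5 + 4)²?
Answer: 2278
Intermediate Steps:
U = -33 (U = 40 - 73 = -33)
-69*U + (-5 + 4)² = -69*(-33) + (-5 + 4)² = 2277 + (-1)² = 2277 + 1 = 2278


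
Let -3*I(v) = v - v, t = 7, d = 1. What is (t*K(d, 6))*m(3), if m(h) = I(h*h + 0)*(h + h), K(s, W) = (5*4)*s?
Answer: 0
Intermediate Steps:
I(v) = 0 (I(v) = -(v - v)/3 = -⅓*0 = 0)
K(s, W) = 20*s
m(h) = 0 (m(h) = 0*(h + h) = 0*(2*h) = 0)
(t*K(d, 6))*m(3) = (7*(20*1))*0 = (7*20)*0 = 140*0 = 0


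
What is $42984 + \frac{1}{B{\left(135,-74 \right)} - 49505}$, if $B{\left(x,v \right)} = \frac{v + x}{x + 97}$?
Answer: $\frac{493675495184}{11485099} \approx 42984.0$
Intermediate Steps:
$B{\left(x,v \right)} = \frac{v + x}{97 + x}$
$42984 + \frac{1}{B{\left(135,-74 \right)} - 49505} = 42984 + \frac{1}{\frac{-74 + 135}{97 + 135} - 49505} = 42984 + \frac{1}{\frac{1}{232} \cdot 61 - 49505} = 42984 + \frac{1}{\frac{61}{232} - 49505} = 42984 + \frac{1}{- \frac{11485099}{232}} = 42984 - \frac{232}{11485099} = \frac{493675495184}{11485099}$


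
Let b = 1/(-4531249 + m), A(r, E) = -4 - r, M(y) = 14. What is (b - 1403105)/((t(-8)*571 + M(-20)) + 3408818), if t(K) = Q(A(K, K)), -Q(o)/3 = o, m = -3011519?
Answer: -10583295494641/25660345880640 ≈ -0.41244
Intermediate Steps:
Q(o) = -3*o
t(K) = 12 + 3*K (t(K) = -3*(-4 - K) = 12 + 3*K)
b = -1/7542768 (b = 1/(-4531249 - 3011519) = 1/(-7542768) = -1/7542768 ≈ -1.3258e-7)
(b - 1403105)/((t(-8)*571 + M(-20)) + 3408818) = (-1/7542768 - 1403105)/(((12 + 3*(-8))*571 + 14) + 3408818) = -10583295494641/(7542768*(((12 - 24)*571 + 14) + 3408818)) = -10583295494641/(7542768*((-12*571 + 14) + 3408818)) = -10583295494641/(7542768*((-6852 + 14) + 3408818)) = -10583295494641/(7542768*(-6838 + 3408818)) = -10583295494641/7542768/3401980 = -10583295494641/7542768*1/3401980 = -10583295494641/25660345880640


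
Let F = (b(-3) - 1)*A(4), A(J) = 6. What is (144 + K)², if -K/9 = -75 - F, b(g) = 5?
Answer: 1071225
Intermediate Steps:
F = 24 (F = (5 - 1)*6 = 4*6 = 24)
K = 891 (K = -9*(-75 - 1*24) = -9*(-75 - 24) = -9*(-99) = 891)
(144 + K)² = (144 + 891)² = 1035² = 1071225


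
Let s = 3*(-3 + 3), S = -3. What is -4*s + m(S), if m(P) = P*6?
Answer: -18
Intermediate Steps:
s = 0 (s = 3*0 = 0)
m(P) = 6*P
-4*s + m(S) = -4*0 + 6*(-3) = 0 - 18 = -18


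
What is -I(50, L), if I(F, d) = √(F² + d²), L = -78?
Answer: -2*√2146 ≈ -92.650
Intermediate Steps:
-I(50, L) = -√(50² + (-78)²) = -√(2500 + 6084) = -√8584 = -2*√2146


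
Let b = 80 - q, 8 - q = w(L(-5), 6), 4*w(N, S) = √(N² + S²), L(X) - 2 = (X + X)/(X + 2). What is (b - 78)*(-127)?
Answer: 762 - 127*√145/6 ≈ 507.12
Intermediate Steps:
L(X) = 2 + 2*X/(2 + X) (L(X) = 2 + (X + X)/(X + 2) = 2 + (2*X)/(2 + X) = 2 + 2*X/(2 + X))
w(N, S) = √(N² + S²)/4
q = 8 - √145/6 (q = 8 - √((4*(1 - 5)/(2 - 5))² + 6²)/4 = 8 - √((4*(-4)/(-3))² + 36)/4 = 8 - √((4*(-⅓)*(-4))² + 36)/4 = 8 - √((16/3)² + 36)/4 = 8 - √(256/9 + 36)/4 = 8 - √(580/9)/4 = 8 - 2*√145/3/4 = 8 - √145/6 ≈ 5.9931)
b = 72 + √145/6 (b = 80 - (8 - √145/6) = 80 + (-8 + √145/6) = 72 + √145/6 ≈ 74.007)
(b - 78)*(-127) = ((72 + √145/6) - 78)*(-127) = (-6 + √145/6)*(-127) = 762 - 127*√145/6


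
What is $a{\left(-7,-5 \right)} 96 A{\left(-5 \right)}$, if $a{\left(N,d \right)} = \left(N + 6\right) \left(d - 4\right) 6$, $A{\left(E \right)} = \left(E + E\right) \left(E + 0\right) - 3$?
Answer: $243648$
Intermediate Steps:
$A{\left(E \right)} = -3 + 2 E^{2}$ ($A{\left(E \right)} = 2 E E - 3 = 2 E^{2} - 3 = -3 + 2 E^{2}$)
$a{\left(N,d \right)} = 6 \left(-4 + d\right) \left(6 + N\right)$ ($a{\left(N,d \right)} = \left(6 + N\right) \left(-4 + d\right) 6 = \left(-4 + d\right) \left(6 + N\right) 6 = 6 \left(-4 + d\right) \left(6 + N\right)$)
$a{\left(-7,-5 \right)} 96 A{\left(-5 \right)} = \left(-144 - -168 + 36 \left(-5\right) + 6 \left(-7\right) \left(-5\right)\right) 96 \left(-3 + 2 \left(-5\right)^{2}\right) = \left(-144 + 168 - 180 + 210\right) 96 \left(-3 + 2 \cdot 25\right) = 54 \cdot 96 \left(-3 + 50\right) = 5184 \cdot 47 = 243648$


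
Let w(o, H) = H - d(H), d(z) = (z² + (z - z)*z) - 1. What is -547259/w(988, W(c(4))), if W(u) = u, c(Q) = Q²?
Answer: 547259/239 ≈ 2289.8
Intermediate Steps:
d(z) = -1 + z² (d(z) = (z² + 0*z) - 1 = (z² + 0) - 1 = z² - 1 = -1 + z²)
w(o, H) = 1 + H - H² (w(o, H) = H - (-1 + H²) = H + (1 - H²) = 1 + H - H²)
-547259/w(988, W(c(4))) = -547259/(1 + 4² - (4²)²) = -547259/(1 + 16 - 1*16²) = -547259/(1 + 16 - 1*256) = -547259/(1 + 16 - 256) = -547259/(-239) = -547259*(-1/239) = 547259/239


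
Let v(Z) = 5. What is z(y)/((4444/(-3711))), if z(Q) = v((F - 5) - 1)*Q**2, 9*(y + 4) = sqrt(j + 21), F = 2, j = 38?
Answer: -8380675/119988 + 12370*sqrt(59)/3333 ≈ -41.338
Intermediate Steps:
y = -4 + sqrt(59)/9 (y = -4 + sqrt(38 + 21)/9 = -4 + sqrt(59)/9 ≈ -3.1465)
z(Q) = 5*Q**2
z(y)/((4444/(-3711))) = (5*(-4 + sqrt(59)/9)**2)/((4444/(-3711))) = (5*(-4 + sqrt(59)/9)**2)/((4444*(-1/3711))) = (5*(-4 + sqrt(59)/9)**2)/(-4444/3711) = (5*(-4 + sqrt(59)/9)**2)*(-3711/4444) = -18555*(-4 + sqrt(59)/9)**2/4444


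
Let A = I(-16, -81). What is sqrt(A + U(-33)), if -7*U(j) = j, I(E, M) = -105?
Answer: 3*I*sqrt(546)/7 ≈ 10.014*I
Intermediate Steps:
U(j) = -j/7
A = -105
sqrt(A + U(-33)) = sqrt(-105 - 1/7*(-33)) = sqrt(-105 + 33/7) = sqrt(-702/7) = 3*I*sqrt(546)/7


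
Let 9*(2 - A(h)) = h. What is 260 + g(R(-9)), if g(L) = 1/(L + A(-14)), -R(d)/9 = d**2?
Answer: 1697531/6529 ≈ 260.00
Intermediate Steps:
R(d) = -9*d**2
A(h) = 2 - h/9
g(L) = 1/(32/9 + L) (g(L) = 1/(L + (2 - 1/9*(-14))) = 1/(L + (2 + 14/9)) = 1/(L + 32/9) = 1/(32/9 + L))
260 + g(R(-9)) = 260 + 9/(32 + 9*(-9*(-9)**2)) = 260 + 9/(32 + 9*(-9*81)) = 260 + 9/(32 + 9*(-729)) = 260 + 9/(32 - 6561) = 260 + 9/(-6529) = 260 + 9*(-1/6529) = 260 - 9/6529 = 1697531/6529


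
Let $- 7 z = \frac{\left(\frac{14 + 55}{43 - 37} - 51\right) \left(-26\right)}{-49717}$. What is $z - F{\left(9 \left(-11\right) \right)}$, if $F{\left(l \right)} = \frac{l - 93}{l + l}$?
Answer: $- \frac{11102717}{11484627} \approx -0.96675$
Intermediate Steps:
$F{\left(l \right)} = \frac{-93 + l}{2 l}$
$z = \frac{1027}{348019}$ ($z = - \frac{\left(\frac{14 + 55}{43 - 37} - 51\right) \left(-26\right) \frac{1}{-49717}}{7} = - \frac{\left(\frac{69}{6} - 51\right) \left(-26\right) \left(- \frac{1}{49717}\right)}{7} = - \frac{\left(69 \cdot \frac{1}{6} - 51\right) \left(-26\right) \left(- \frac{1}{49717}\right)}{7} = - \frac{\left(\frac{23}{2} - 51\right) \left(-26\right) \left(- \frac{1}{49717}\right)}{7} = - \frac{\left(- \frac{79}{2}\right) \left(-26\right) \left(- \frac{1}{49717}\right)}{7} = - \frac{1027 \left(- \frac{1}{49717}\right)}{7} = \left(- \frac{1}{7}\right) \left(- \frac{1027}{49717}\right) = \frac{1027}{348019} \approx 0.002951$)
$z - F{\left(9 \left(-11\right) \right)} = \frac{1027}{348019} - \frac{-93 + 9 \left(-11\right)}{2 \cdot 9 \left(-11\right)} = \frac{1027}{348019} - \frac{-93 - 99}{2 \left(-99\right)} = \frac{1027}{348019} - \frac{1}{2} \left(- \frac{1}{99}\right) \left(-192\right) = \frac{1027}{348019} - \frac{32}{33} = - \frac{11102717}{11484627}$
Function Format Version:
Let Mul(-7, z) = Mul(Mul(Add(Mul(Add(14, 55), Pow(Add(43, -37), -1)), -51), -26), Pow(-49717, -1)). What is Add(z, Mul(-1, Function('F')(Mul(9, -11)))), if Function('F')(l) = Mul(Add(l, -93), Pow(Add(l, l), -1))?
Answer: Rational(-11102717, 11484627) ≈ -0.96675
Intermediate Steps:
Function('F')(l) = Mul(Rational(1, 2), Pow(l, -1), Add(-93, l)) (Function('F')(l) = Mul(Add(-93, l), Pow(Mul(2, l), -1)) = Mul(Add(-93, l), Mul(Rational(1, 2), Pow(l, -1))) = Mul(Rational(1, 2), Pow(l, -1), Add(-93, l)))
z = Rational(1027, 348019) (z = Mul(Rational(-1, 7), Mul(Mul(Add(Mul(Add(14, 55), Pow(Add(43, -37), -1)), -51), -26), Pow(-49717, -1))) = Mul(Rational(-1, 7), Mul(Mul(Add(Mul(69, Pow(6, -1)), -51), -26), Rational(-1, 49717))) = Mul(Rational(-1, 7), Mul(Mul(Add(Mul(69, Rational(1, 6)), -51), -26), Rational(-1, 49717))) = Mul(Rational(-1, 7), Mul(Mul(Add(Rational(23, 2), -51), -26), Rational(-1, 49717))) = Mul(Rational(-1, 7), Mul(Mul(Rational(-79, 2), -26), Rational(-1, 49717))) = Mul(Rational(-1, 7), Mul(1027, Rational(-1, 49717))) = Mul(Rational(-1, 7), Rational(-1027, 49717)) = Rational(1027, 348019) ≈ 0.0029510)
Add(z, Mul(-1, Function('F')(Mul(9, -11)))) = Add(Rational(1027, 348019), Mul(-1, Mul(Rational(1, 2), Pow(Mul(9, -11), -1), Add(-93, Mul(9, -11))))) = Add(Rational(1027, 348019), Mul(-1, Mul(Rational(1, 2), Pow(-99, -1), Add(-93, -99)))) = Add(Rational(1027, 348019), Mul(-1, Mul(Rational(1, 2), Rational(-1, 99), -192))) = Add(Rational(1027, 348019), Mul(-1, Rational(32, 33))) = Add(Rational(1027, 348019), Rational(-32, 33)) = Rational(-11102717, 11484627)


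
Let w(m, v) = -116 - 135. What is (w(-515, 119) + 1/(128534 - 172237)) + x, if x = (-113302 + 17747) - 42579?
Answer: -6047839656/43703 ≈ -1.3839e+5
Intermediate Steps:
w(m, v) = -251
x = -138134 (x = -95555 - 42579 = -138134)
(w(-515, 119) + 1/(128534 - 172237)) + x = (-251 + 1/(128534 - 172237)) - 138134 = (-251 + 1/(-43703)) - 138134 = (-251 - 1/43703) - 138134 = -10969454/43703 - 138134 = -6047839656/43703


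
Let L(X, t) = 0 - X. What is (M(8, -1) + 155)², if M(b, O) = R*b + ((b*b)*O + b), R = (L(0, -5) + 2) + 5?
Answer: 24025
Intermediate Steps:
L(X, t) = -X
R = 7 (R = (-1*0 + 2) + 5 = (0 + 2) + 5 = 2 + 5 = 7)
M(b, O) = 8*b + O*b² (M(b, O) = 7*b + ((b*b)*O + b) = 7*b + (b²*O + b) = 7*b + (O*b² + b) = 7*b + (b + O*b²) = 8*b + O*b²)
(M(8, -1) + 155)² = (8*(8 - 1*8) + 155)² = (8*(8 - 8) + 155)² = (8*0 + 155)² = (0 + 155)² = 155² = 24025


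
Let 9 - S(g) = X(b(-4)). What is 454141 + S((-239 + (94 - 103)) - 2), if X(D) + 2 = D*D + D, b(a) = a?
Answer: 454140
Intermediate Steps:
X(D) = -2 + D + D**2 (X(D) = -2 + (D*D + D) = -2 + (D**2 + D) = -2 + (D + D**2) = -2 + D + D**2)
S(g) = -1 (S(g) = 9 - (-2 - 4 + (-4)**2) = 9 - (-2 - 4 + 16) = 9 - 1*10 = 9 - 10 = -1)
454141 + S((-239 + (94 - 103)) - 2) = 454141 - 1 = 454140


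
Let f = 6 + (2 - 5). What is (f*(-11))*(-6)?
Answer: 198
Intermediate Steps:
f = 3 (f = 6 - 3 = 3)
(f*(-11))*(-6) = (3*(-11))*(-6) = -33*(-6) = 198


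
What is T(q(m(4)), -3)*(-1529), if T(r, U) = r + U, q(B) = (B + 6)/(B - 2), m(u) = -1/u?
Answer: 76450/9 ≈ 8494.4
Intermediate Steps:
q(B) = (6 + B)/(-2 + B)
T(r, U) = U + r
T(q(m(4)), -3)*(-1529) = (-3 + (6 - 1/4)/(-2 - 1/4))*(-1529) = (-3 + (23/4)/(-9/4))*(-1529) = (-3 - 4/9*23/4)*(-1529) = (-3 - 23/9)*(-1529) = -50/9*(-1529) = 76450/9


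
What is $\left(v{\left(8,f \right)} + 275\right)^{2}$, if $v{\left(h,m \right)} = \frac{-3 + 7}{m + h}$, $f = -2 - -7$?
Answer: $\frac{12809241}{169} \approx 75794.0$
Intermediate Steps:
$f = 5$ ($f = -2 + 7 = 5$)
$v{\left(h,m \right)} = \frac{4}{h + m}$
$\left(v{\left(8,f \right)} + 275\right)^{2} = \left(\frac{4}{8 + 5} + 275\right)^{2} = \left(\frac{4}{13} + 275\right)^{2} = \left(\frac{3579}{13}\right)^{2} = \frac{12809241}{169}$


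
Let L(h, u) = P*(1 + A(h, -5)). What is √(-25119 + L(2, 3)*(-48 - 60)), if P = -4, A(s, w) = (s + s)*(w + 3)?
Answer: 3*I*√3127 ≈ 167.76*I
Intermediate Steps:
A(s, w) = 2*s*(3 + w) (A(s, w) = (2*s)*(3 + w) = 2*s*(3 + w))
L(h, u) = -4 + 16*h (L(h, u) = -4*(1 + 2*h*(3 - 5)) = -4*(1 + 2*h*(-2)) = -4*(1 - 4*h) = -4 + 16*h)
√(-25119 + L(2, 3)*(-48 - 60)) = √(-25119 + (-4 + 16*2)*(-48 - 60)) = √(-25119 + (-4 + 32)*(-108)) = √(-25119 + 28*(-108)) = √(-25119 - 3024) = √(-28143) = 3*I*√3127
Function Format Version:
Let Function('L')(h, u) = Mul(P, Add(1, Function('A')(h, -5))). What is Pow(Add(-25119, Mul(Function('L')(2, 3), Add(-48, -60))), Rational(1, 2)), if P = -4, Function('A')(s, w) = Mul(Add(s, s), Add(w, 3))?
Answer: Mul(3, I, Pow(3127, Rational(1, 2))) ≈ Mul(167.76, I)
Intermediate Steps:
Function('A')(s, w) = Mul(2, s, Add(3, w)) (Function('A')(s, w) = Mul(Mul(2, s), Add(3, w)) = Mul(2, s, Add(3, w)))
Function('L')(h, u) = Add(-4, Mul(16, h)) (Function('L')(h, u) = Mul(-4, Add(1, Mul(2, h, Add(3, -5)))) = Mul(-4, Add(1, Mul(2, h, -2))) = Mul(-4, Add(1, Mul(-4, h))) = Add(-4, Mul(16, h)))
Pow(Add(-25119, Mul(Function('L')(2, 3), Add(-48, -60))), Rational(1, 2)) = Pow(Add(-25119, Mul(Add(-4, Mul(16, 2)), Add(-48, -60))), Rational(1, 2)) = Pow(Add(-25119, Mul(Add(-4, 32), -108)), Rational(1, 2)) = Pow(Add(-25119, Mul(28, -108)), Rational(1, 2)) = Pow(Add(-25119, -3024), Rational(1, 2)) = Pow(-28143, Rational(1, 2)) = Mul(3, I, Pow(3127, Rational(1, 2)))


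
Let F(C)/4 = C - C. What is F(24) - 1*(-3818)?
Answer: 3818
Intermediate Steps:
F(C) = 0 (F(C) = 4*(C - C) = 4*0 = 0)
F(24) - 1*(-3818) = 0 - 1*(-3818) = 0 + 3818 = 3818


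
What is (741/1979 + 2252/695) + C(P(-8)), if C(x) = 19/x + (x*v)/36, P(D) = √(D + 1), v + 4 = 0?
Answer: 4971703/1375405 - 178*I*√7/63 ≈ 3.6147 - 7.4753*I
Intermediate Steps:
v = -4 (v = -4 + 0 = -4)
P(D) = √(1 + D)
C(x) = 19/x - x/9 (C(x) = 19/x + (x*(-4))/36 = 19/x - 4*x*(1/36) = 19/x - x/9)
(741/1979 + 2252/695) + C(P(-8)) = (741/1979 + 2252/695) + (19/(√(1 - 8)) - √(1 - 8)/9) = (741*(1/1979) + 2252*(1/695)) + (19/(√(-7)) - I*√7/9) = (741/1979 + 2252/695) + (19/((I*√7)) - I*√7/9) = 4971703/1375405 + (19*(-I*√7/7) - I*√7/9) = 4971703/1375405 + (-19*I*√7/7 - I*√7/9) = 4971703/1375405 - 178*I*√7/63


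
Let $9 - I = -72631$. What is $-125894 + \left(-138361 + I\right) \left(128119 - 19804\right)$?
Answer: $-7118696009$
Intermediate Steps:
$I = 72640$ ($I = 9 - -72631 = 9 + 72631 = 72640$)
$-125894 + \left(-138361 + I\right) \left(128119 - 19804\right) = -125894 + \left(-138361 + 72640\right) \left(128119 - 19804\right) = -125894 - 7118570115 = -7118696009$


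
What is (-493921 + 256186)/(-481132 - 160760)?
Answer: 79245/213964 ≈ 0.37037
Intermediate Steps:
(-493921 + 256186)/(-481132 - 160760) = -237735/(-641892) = -237735*(-1/641892) = 79245/213964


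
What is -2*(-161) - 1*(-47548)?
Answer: 47870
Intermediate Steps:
-2*(-161) - 1*(-47548) = 322 + 47548 = 47870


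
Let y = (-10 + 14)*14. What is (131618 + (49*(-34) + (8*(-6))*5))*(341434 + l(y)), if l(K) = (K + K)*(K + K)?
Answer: 45915194336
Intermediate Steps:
y = 56 (y = 4*14 = 56)
l(K) = 4*K**2 (l(K) = (2*K)*(2*K) = 4*K**2)
(131618 + (49*(-34) + (8*(-6))*5))*(341434 + l(y)) = (131618 + (49*(-34) + (8*(-6))*5))*(341434 + 4*56**2) = (131618 + (-1666 - 48*5))*(341434 + 4*3136) = (131618 + (-1666 - 240))*(341434 + 12544) = (131618 - 1906)*353978 = 129712*353978 = 45915194336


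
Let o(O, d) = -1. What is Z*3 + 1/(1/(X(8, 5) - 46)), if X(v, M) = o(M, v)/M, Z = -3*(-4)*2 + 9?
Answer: 264/5 ≈ 52.800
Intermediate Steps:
Z = 33 (Z = 12*2 + 9 = 24 + 9 = 33)
X(v, M) = -1/M
Z*3 + 1/(1/(X(8, 5) - 46)) = 33*3 + 1/(1/(-1/5 - 46)) = 99 + 1/(1/(-1*⅕ - 46)) = 99 + 1/(1/(-⅕ - 46)) = 99 + 1/(1/(-231/5)) = 99 + 1/(-5/231) = 99 - 231/5 = 264/5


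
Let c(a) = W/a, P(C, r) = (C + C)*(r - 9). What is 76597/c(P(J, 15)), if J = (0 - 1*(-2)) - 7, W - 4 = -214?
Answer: 153194/7 ≈ 21885.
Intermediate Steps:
W = -210 (W = 4 - 214 = -210)
J = -5 (J = (0 + 2) - 7 = 2 - 7 = -5)
P(C, r) = 2*C*(-9 + r) (P(C, r) = (2*C)*(-9 + r) = 2*C*(-9 + r))
c(a) = -210/a
76597/c(P(J, 15)) = 76597/((-210*(-1/(10*(-9 + 15))))) = 76597/((-210/(2*(-5)*6))) = 76597/((-210/(-60))) = 76597/((-210*(-1/60))) = 76597/(7/2) = 76597*(2/7) = 153194/7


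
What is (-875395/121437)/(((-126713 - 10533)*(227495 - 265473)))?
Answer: -875395/632969546740956 ≈ -1.3830e-9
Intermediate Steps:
(-875395/121437)/(((-126713 - 10533)*(227495 - 265473))) = (-875395*1/121437)/((-137246*(-37978))) = -875395/121437/5212328588 = -875395/121437*1/5212328588 = -875395/632969546740956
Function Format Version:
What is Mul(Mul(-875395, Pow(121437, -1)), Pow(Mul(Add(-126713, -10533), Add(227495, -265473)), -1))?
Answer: Rational(-875395, 632969546740956) ≈ -1.3830e-9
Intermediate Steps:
Mul(Mul(-875395, Pow(121437, -1)), Pow(Mul(Add(-126713, -10533), Add(227495, -265473)), -1)) = Mul(Mul(-875395, Rational(1, 121437)), Pow(Mul(-137246, -37978), -1)) = Mul(Rational(-875395, 121437), Pow(5212328588, -1)) = Mul(Rational(-875395, 121437), Rational(1, 5212328588)) = Rational(-875395, 632969546740956)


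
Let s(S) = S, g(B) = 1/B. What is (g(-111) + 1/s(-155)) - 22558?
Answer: -388110656/17205 ≈ -22558.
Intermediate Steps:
(g(-111) + 1/s(-155)) - 22558 = (1/(-111) + 1/(-155)) - 22558 = (-1/111 - 1/155) - 22558 = -266/17205 - 22558 = -388110656/17205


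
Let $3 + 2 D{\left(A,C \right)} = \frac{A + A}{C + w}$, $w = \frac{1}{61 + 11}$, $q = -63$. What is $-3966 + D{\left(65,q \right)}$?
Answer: $- \frac{7198917}{1814} \approx -3968.5$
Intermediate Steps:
$w = \frac{1}{72} \approx 0.013889$
$D{\left(A,C \right)} = - \frac{3}{2} + \frac{A}{\frac{1}{72} + C}$ ($D{\left(A,C \right)} = - \frac{3}{2} + \frac{\left(A + A\right) \frac{1}{C + \frac{1}{72}}}{2} = - \frac{3}{2} + \frac{2 A \frac{1}{\frac{1}{72} + C}}{2} = - \frac{3}{2} + \frac{A}{\frac{1}{72} + C}$)
$-3966 + D{\left(65,q \right)} = -3966 + \frac{3 \left(-1 - -4536 + 48 \cdot 65\right)}{2 \left(1 + 72 \left(-63\right)\right)} = -3966 + \frac{3 \left(-1 + 4536 + 3120\right)}{2 \left(1 - 4536\right)} = -3966 + \frac{3}{2} \frac{1}{-4535} \cdot 7655 = -3966 + \frac{3}{2} \left(- \frac{1}{4535}\right) 7655 = -3966 - \frac{4593}{1814} = - \frac{7198917}{1814}$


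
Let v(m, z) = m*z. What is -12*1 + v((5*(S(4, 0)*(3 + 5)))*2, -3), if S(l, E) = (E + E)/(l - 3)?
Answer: -12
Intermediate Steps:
S(l, E) = 2*E/(-3 + l) (S(l, E) = (2*E)/(-3 + l) = 2*E/(-3 + l))
-12*1 + v((5*(S(4, 0)*(3 + 5)))*2, -3) = -12*1 + ((5*((2*0/(-3 + 4))*(3 + 5)))*2)*(-3) = -12 + ((5*((2*0/1)*8))*2)*(-3) = -12 + ((5*((2*0*1)*8))*2)*(-3) = -12 + ((5*(0*8))*2)*(-3) = -12 + ((5*0)*2)*(-3) = -12 + (0*2)*(-3) = -12 + 0*(-3) = -12 + 0 = -12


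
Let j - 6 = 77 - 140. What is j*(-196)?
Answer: 11172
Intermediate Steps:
j = -57 (j = 6 + (77 - 140) = 6 - 63 = -57)
j*(-196) = -57*(-196) = 11172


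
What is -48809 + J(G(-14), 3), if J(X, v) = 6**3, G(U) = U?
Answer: -48593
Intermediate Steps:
J(X, v) = 216
-48809 + J(G(-14), 3) = -48809 + 216 = -48593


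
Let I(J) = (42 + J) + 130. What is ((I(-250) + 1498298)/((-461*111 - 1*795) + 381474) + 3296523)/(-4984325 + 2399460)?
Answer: -271558049726/212933424105 ≈ -1.2753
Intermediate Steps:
I(J) = 172 + J
((I(-250) + 1498298)/((-461*111 - 1*795) + 381474) + 3296523)/(-4984325 + 2399460) = (((172 - 250) + 1498298)/((-461*111 - 1*795) + 381474) + 3296523)/(-4984325 + 2399460) = ((-78 + 1498298)/((-51171 - 795) + 381474) + 3296523)/(-2584865) = (1498220/(-51966 + 381474) + 3296523)*(-1/2584865) = (1498220/329508 + 3296523)*(-1/2584865) = (1498220*(1/329508) + 3296523)*(-1/2584865) = (374555/82377 + 3296523)*(-1/2584865) = (271558049726/82377)*(-1/2584865) = -271558049726/212933424105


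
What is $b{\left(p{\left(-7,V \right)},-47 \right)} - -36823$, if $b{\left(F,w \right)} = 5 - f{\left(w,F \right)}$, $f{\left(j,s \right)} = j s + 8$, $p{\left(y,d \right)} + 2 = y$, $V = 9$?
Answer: $36397$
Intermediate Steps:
$p{\left(y,d \right)} = -2 + y$
$f{\left(j,s \right)} = 8 + j s$
$b{\left(F,w \right)} = -3 - F w$ ($b{\left(F,w \right)} = 5 - \left(8 + w F\right) = 5 - \left(8 + F w\right) = -3 - F w$)
$b{\left(p{\left(-7,V \right)},-47 \right)} - -36823 = \left(-3 - \left(-2 - 7\right) \left(-47\right)\right) - -36823 = \left(-3 - \left(-9\right) \left(-47\right)\right) + 36823 = \left(-3 - 423\right) + 36823 = -426 + 36823 = 36397$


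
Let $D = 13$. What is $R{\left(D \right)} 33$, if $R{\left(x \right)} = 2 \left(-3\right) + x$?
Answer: $231$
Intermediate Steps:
$R{\left(x \right)} = -6 + x$
$R{\left(D \right)} 33 = \left(-6 + 13\right) 33 = 7 \cdot 33 = 231$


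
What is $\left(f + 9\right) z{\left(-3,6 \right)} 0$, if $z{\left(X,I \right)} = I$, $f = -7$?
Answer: $0$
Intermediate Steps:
$\left(f + 9\right) z{\left(-3,6 \right)} 0 = \left(-7 + 9\right) 6 \cdot 0 = 2 \cdot 6 \cdot 0 = 12 \cdot 0 = 0$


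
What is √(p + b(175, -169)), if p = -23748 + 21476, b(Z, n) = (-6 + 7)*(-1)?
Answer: I*√2273 ≈ 47.676*I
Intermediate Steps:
b(Z, n) = -1 (b(Z, n) = 1*(-1) = -1)
p = -2272
√(p + b(175, -169)) = √(-2272 - 1) = √(-2273) = I*√2273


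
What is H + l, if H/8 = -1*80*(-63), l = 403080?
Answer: 443400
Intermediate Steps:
H = 40320 (H = 8*(-1*80*(-63)) = 8*(-80*(-63)) = 8*5040 = 40320)
H + l = 40320 + 403080 = 443400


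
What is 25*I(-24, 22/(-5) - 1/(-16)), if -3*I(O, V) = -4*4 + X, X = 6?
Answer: 250/3 ≈ 83.333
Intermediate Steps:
I(O, V) = 10/3 (I(O, V) = -(-4*4 + 6)/3 = -(-16 + 6)/3 = -1/3*(-10) = 10/3)
25*I(-24, 22/(-5) - 1/(-16)) = 25*(10/3) = 250/3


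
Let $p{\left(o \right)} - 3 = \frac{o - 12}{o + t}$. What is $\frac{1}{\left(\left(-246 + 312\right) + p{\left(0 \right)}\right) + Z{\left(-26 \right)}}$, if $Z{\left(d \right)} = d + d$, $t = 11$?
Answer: $\frac{11}{175} \approx 0.062857$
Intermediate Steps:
$p{\left(o \right)} = 3 + \frac{-12 + o}{11 + o}$ ($p{\left(o \right)} = 3 + \frac{o - 12}{o + 11} = 3 + \frac{-12 + o}{11 + o}$)
$Z{\left(d \right)} = 2 d$
$\frac{1}{\left(\left(-246 + 312\right) + p{\left(0 \right)}\right) + Z{\left(-26 \right)}} = \frac{1}{\left(\left(-246 + 312\right) + \frac{21 + 4 \cdot 0}{11 + 0}\right) + 2 \left(-26\right)} = \frac{1}{\left(66 + \frac{21 + 0}{11}\right) - 52} = \frac{1}{\left(66 + \frac{1}{11} \cdot 21\right) - 52} = \frac{1}{\left(66 + \frac{21}{11}\right) - 52} = \frac{1}{\frac{747}{11} - 52} = \frac{1}{\frac{175}{11}} = \frac{11}{175}$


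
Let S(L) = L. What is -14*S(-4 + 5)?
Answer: -14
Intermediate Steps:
-14*S(-4 + 5) = -14*(-4 + 5) = -14*1 = -14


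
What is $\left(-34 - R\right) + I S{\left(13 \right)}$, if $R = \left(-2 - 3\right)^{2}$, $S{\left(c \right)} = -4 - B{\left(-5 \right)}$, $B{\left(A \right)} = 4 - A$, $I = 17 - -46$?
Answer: $-878$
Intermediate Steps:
$I = 63$ ($I = 17 + 46 = 63$)
$S{\left(c \right)} = -13$ ($S{\left(c \right)} = -4 - \left(4 - -5\right) = -4 - \left(4 + 5\right) = -4 - 9 = -13$)
$R = 25$ ($R = \left(-5\right)^{2} = 25$)
$\left(-34 - R\right) + I S{\left(13 \right)} = \left(-34 - 25\right) + 63 \left(-13\right) = \left(-34 - 25\right) - 819 = -59 - 819 = -878$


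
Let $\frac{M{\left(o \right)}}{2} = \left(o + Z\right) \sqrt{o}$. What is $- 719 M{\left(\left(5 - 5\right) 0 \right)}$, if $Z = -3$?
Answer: $0$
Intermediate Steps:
$M{\left(o \right)} = 2 \sqrt{o} \left(-3 + o\right)$ ($M{\left(o \right)} = 2 \left(o - 3\right) \sqrt{o} = 2 \left(-3 + o\right) \sqrt{o} = 2 \sqrt{o} \left(-3 + o\right)$)
$- 719 M{\left(\left(5 - 5\right) 0 \right)} = - 719 \cdot 2 \sqrt{\left(5 - 5\right) 0} \left(-3 + \left(5 - 5\right) 0\right) = - 719 \cdot 2 \sqrt{0 \cdot 0} \left(-3 + 0 \cdot 0\right) = - 719 \cdot 2 \sqrt{0} \left(-3 + 0\right) = - 719 \cdot 2 \cdot 0 \left(-3\right) = \left(-719\right) 0 = 0$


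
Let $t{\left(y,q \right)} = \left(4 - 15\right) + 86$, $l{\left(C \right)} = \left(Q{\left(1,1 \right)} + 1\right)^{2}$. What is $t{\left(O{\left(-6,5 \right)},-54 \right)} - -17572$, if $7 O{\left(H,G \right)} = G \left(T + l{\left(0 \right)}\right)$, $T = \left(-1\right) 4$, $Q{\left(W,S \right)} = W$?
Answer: $17647$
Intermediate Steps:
$T = -4$
$l{\left(C \right)} = 4$ ($l{\left(C \right)} = \left(1 + 1\right)^{2} = 2^{2} = 4$)
$O{\left(H,G \right)} = 0$ ($O{\left(H,G \right)} = \frac{G \left(-4 + 4\right)}{7} = \frac{G 0}{7} = \frac{1}{7} \cdot 0 = 0$)
$t{\left(y,q \right)} = 75$ ($t{\left(y,q \right)} = \left(4 - 15\right) + 86 = -11 + 86 = 75$)
$t{\left(O{\left(-6,5 \right)},-54 \right)} - -17572 = 75 - -17572 = 75 + 17572 = 17647$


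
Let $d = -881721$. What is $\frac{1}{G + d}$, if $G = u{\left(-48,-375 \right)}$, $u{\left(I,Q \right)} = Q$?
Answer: $- \frac{1}{882096} \approx -1.1337 \cdot 10^{-6}$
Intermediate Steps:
$G = -375$
$\frac{1}{G + d} = \frac{1}{-375 - 881721} = \frac{1}{-882096} = - \frac{1}{882096}$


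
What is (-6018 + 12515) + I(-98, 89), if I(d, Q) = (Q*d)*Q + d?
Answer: -769859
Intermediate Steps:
I(d, Q) = d + d*Q**2 (I(d, Q) = d*Q**2 + d = d + d*Q**2)
(-6018 + 12515) + I(-98, 89) = (-6018 + 12515) - 98*(1 + 89**2) = 6497 - 98*(1 + 7921) = 6497 - 98*7922 = 6497 - 776356 = -769859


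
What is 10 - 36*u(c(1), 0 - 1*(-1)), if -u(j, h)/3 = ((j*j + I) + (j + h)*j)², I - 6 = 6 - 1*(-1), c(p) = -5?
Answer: 363322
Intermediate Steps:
I = 13 (I = 6 + (6 - 1*(-1)) = 6 + (6 + 1) = 6 + 7 = 13)
u(j, h) = -3*(13 + j² + j*(h + j))² (u(j, h) = -3*((j*j + 13) + (j + h)*j)² = -3*((j² + 13) + (h + j)*j)² = -3*((13 + j²) + j*(h + j))² = -3*(13 + j² + j*(h + j))²)
10 - 36*u(c(1), 0 - 1*(-1)) = 10 - (-108)*(13 + 2*(-5)² + (0 - 1*(-1))*(-5))² = 10 - (-108)*(13 + 2*25 + (0 + 1)*(-5))² = 10 - (-108)*(13 + 50 + 1*(-5))² = 10 - (-108)*(13 + 50 - 5)² = 10 - (-108)*58² = 10 - (-108)*3364 = 10 - 36*(-10092) = 10 + 363312 = 363322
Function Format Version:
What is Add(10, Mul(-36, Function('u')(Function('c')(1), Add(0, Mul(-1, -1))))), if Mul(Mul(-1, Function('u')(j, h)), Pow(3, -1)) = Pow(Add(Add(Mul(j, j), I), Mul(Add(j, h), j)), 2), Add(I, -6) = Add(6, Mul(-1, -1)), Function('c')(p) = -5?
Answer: 363322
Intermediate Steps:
I = 13 (I = Add(6, Add(6, Mul(-1, -1))) = Add(6, Add(6, 1)) = Add(6, 7) = 13)
Function('u')(j, h) = Mul(-3, Pow(Add(13, Pow(j, 2), Mul(j, Add(h, j))), 2)) (Function('u')(j, h) = Mul(-3, Pow(Add(Add(Mul(j, j), 13), Mul(Add(j, h), j)), 2)) = Mul(-3, Pow(Add(Add(Pow(j, 2), 13), Mul(Add(h, j), j)), 2)) = Mul(-3, Pow(Add(Add(13, Pow(j, 2)), Mul(j, Add(h, j))), 2)) = Mul(-3, Pow(Add(13, Pow(j, 2), Mul(j, Add(h, j))), 2)))
Add(10, Mul(-36, Function('u')(Function('c')(1), Add(0, Mul(-1, -1))))) = Add(10, Mul(-36, Mul(-3, Pow(Add(13, Mul(2, Pow(-5, 2)), Mul(Add(0, Mul(-1, -1)), -5)), 2)))) = Add(10, Mul(-36, Mul(-3, Pow(Add(13, Mul(2, 25), Mul(Add(0, 1), -5)), 2)))) = Add(10, Mul(-36, Mul(-3, Pow(Add(13, 50, Mul(1, -5)), 2)))) = Add(10, Mul(-36, Mul(-3, Pow(Add(13, 50, -5), 2)))) = Add(10, Mul(-36, Mul(-3, Pow(58, 2)))) = Add(10, Mul(-36, Mul(-3, 3364))) = Add(10, Mul(-36, -10092)) = Add(10, 363312) = 363322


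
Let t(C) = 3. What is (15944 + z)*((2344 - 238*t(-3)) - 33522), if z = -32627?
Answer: 532054236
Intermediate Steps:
(15944 + z)*((2344 - 238*t(-3)) - 33522) = (15944 - 32627)*((2344 - 238*3) - 33522) = -16683*((2344 - 1*714) - 33522) = -16683*((2344 - 714) - 33522) = -16683*(1630 - 33522) = -16683*(-31892) = 532054236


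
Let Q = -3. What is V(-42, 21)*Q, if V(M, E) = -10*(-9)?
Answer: -270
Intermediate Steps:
V(M, E) = 90
V(-42, 21)*Q = 90*(-3) = -270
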